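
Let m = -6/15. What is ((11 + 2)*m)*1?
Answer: -26/5 ≈ -5.2000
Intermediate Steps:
m = -⅖ (m = -6*1/15 = -⅖ ≈ -0.40000)
((11 + 2)*m)*1 = ((11 + 2)*(-⅖))*1 = (13*(-⅖))*1 = -26/5*1 = -26/5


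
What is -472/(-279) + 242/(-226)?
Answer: 19577/31527 ≈ 0.62096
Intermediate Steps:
-472/(-279) + 242/(-226) = -472*(-1/279) + 242*(-1/226) = 472/279 - 121/113 = 19577/31527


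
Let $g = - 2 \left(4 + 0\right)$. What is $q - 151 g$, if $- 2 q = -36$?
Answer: $1226$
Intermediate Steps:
$q = 18$ ($q = \left(- \frac{1}{2}\right) \left(-36\right) = 18$)
$g = -8$ ($g = \left(-2\right) 4 = -8$)
$q - 151 g = 18 - -1208 = 18 + 1208 = 1226$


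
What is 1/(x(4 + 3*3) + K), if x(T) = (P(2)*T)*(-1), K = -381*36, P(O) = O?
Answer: -1/13742 ≈ -7.2770e-5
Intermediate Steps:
K = -13716
x(T) = -2*T (x(T) = (2*T)*(-1) = -2*T)
1/(x(4 + 3*3) + K) = 1/(-2*(4 + 3*3) - 13716) = 1/(-2*(4 + 9) - 13716) = 1/(-2*13 - 13716) = 1/(-26 - 13716) = 1/(-13742) = -1/13742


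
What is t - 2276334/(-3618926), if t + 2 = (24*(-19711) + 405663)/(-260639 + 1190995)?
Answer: -142938155051/99026162284 ≈ -1.4434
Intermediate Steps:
t = -1928113/930356 (t = -2 + (24*(-19711) + 405663)/(-260639 + 1190995) = -2 + (-473064 + 405663)/930356 = -2 - 67401*1/930356 = -2 - 67401/930356 = -1928113/930356 ≈ -2.0724)
t - 2276334/(-3618926) = -1928113/930356 - 2276334/(-3618926) = -1928113/930356 - 2276334*(-1)/3618926 = -1928113/930356 - 1*(-66951/106439) = -1928113/930356 + 66951/106439 = -142938155051/99026162284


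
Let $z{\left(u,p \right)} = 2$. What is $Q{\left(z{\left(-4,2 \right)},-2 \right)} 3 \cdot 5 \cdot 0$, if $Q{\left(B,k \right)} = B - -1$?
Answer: $0$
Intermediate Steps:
$Q{\left(B,k \right)} = 1 + B$ ($Q{\left(B,k \right)} = B + 1 = 1 + B$)
$Q{\left(z{\left(-4,2 \right)},-2 \right)} 3 \cdot 5 \cdot 0 = \left(1 + 2\right) 3 \cdot 5 \cdot 0 = 3 \cdot 15 \cdot 0 = 45 \cdot 0 = 0$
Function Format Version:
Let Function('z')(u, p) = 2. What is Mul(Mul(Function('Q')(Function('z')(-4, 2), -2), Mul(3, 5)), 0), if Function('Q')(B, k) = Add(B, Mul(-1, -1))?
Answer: 0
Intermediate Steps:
Function('Q')(B, k) = Add(1, B) (Function('Q')(B, k) = Add(B, 1) = Add(1, B))
Mul(Mul(Function('Q')(Function('z')(-4, 2), -2), Mul(3, 5)), 0) = Mul(Mul(Add(1, 2), Mul(3, 5)), 0) = Mul(Mul(3, 15), 0) = Mul(45, 0) = 0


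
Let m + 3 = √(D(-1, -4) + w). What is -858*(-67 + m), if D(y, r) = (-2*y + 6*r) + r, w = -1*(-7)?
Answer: 60060 - 858*I*√19 ≈ 60060.0 - 3739.9*I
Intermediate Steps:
w = 7
D(y, r) = -2*y + 7*r
m = -3 + I*√19 (m = -3 + √((-2*(-1) + 7*(-4)) + 7) = -3 + √((2 - 28) + 7) = -3 + √(-26 + 7) = -3 + √(-19) = -3 + I*√19 ≈ -3.0 + 4.3589*I)
-858*(-67 + m) = -858*(-67 + (-3 + I*√19)) = -858*(-70 + I*√19) = -11*(-5460 + 78*I*√19) = 60060 - 858*I*√19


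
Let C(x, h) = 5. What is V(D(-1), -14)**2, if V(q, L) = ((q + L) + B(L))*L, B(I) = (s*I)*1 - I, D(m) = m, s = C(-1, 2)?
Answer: 988036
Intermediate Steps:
s = 5
B(I) = 4*I (B(I) = (5*I)*1 - I = 5*I - I = 4*I)
V(q, L) = L*(q + 5*L) (V(q, L) = ((q + L) + 4*L)*L = ((L + q) + 4*L)*L = (q + 5*L)*L = L*(q + 5*L))
V(D(-1), -14)**2 = (-14*(-1 + 5*(-14)))**2 = (-14*(-1 - 70))**2 = (-14*(-71))**2 = 994**2 = 988036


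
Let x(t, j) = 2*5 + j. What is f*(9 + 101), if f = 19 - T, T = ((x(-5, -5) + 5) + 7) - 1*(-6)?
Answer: -440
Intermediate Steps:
x(t, j) = 10 + j
T = 23 (T = (((10 - 5) + 5) + 7) - 1*(-6) = ((5 + 5) + 7) + 6 = (10 + 7) + 6 = 17 + 6 = 23)
f = -4 (f = 19 - 1*23 = 19 - 23 = -4)
f*(9 + 101) = -4*(9 + 101) = -4*110 = -440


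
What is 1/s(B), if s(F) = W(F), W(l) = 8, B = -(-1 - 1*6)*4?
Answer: ⅛ ≈ 0.12500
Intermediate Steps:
B = 28 (B = -(-1 - 6)*4 = -1*(-7)*4 = 7*4 = 28)
s(F) = 8
1/s(B) = 1/8 = ⅛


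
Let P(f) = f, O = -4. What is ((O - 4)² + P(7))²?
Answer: 5041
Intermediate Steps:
((O - 4)² + P(7))² = ((-4 - 4)² + 7)² = ((-8)² + 7)² = (64 + 7)² = 71² = 5041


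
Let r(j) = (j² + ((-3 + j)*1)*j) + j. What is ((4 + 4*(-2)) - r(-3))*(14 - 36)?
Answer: 616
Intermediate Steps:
r(j) = j + j² + j*(-3 + j) (r(j) = (j² + (-3 + j)*j) + j = (j² + j*(-3 + j)) + j = j + j² + j*(-3 + j))
((4 + 4*(-2)) - r(-3))*(14 - 36) = ((4 + 4*(-2)) - 2*(-3)*(-1 - 3))*(14 - 36) = ((4 - 8) - 2*(-3)*(-4))*(-22) = (-4 - 1*24)*(-22) = (-4 - 24)*(-22) = -28*(-22) = 616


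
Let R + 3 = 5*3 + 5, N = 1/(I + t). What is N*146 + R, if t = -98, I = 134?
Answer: 379/18 ≈ 21.056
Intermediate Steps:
N = 1/36 (N = 1/(134 - 98) = 1/36 ≈ 0.027778)
R = 17 (R = -3 + (5*3 + 5) = -3 + (15 + 5) = -3 + 20 = 17)
N*146 + R = (1/36)*146 + 17 = 73/18 + 17 = 379/18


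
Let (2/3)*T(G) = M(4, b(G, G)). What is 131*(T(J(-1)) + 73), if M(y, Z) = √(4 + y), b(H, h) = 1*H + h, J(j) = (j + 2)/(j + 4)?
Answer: 9563 + 393*√2 ≈ 10119.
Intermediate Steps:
J(j) = (2 + j)/(4 + j)
b(H, h) = H + h
T(G) = 3*√2 (T(G) = 3*√(4 + 4)/2 = 3*√8/2 = 3*(2*√2)/2 = 3*√2)
131*(T(J(-1)) + 73) = 131*(3*√2 + 73) = 131*(73 + 3*√2) = 9563 + 393*√2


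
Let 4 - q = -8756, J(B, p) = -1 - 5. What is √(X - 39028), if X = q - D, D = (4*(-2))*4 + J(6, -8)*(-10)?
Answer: 2*I*√7574 ≈ 174.06*I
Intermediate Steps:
J(B, p) = -6
D = 28 (D = (4*(-2))*4 - 6*(-10) = -8*4 + 60 = -32 + 60 = 28)
q = 8760 (q = 4 - 1*(-8756) = 4 + 8756 = 8760)
X = 8732 (X = 8760 - 1*28 = 8760 - 28 = 8732)
√(X - 39028) = √(8732 - 39028) = √(-30296) = 2*I*√7574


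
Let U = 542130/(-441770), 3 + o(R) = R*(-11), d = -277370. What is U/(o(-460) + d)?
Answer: 18071/4009990467 ≈ 4.5065e-6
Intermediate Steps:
o(R) = -3 - 11*R (o(R) = -3 + R*(-11) = -3 - 11*R)
U = -54213/44177 (U = 542130*(-1/441770) = -54213/44177 ≈ -1.2272)
U/(o(-460) + d) = -54213/(44177*((-3 - 11*(-460)) - 277370)) = -54213/(44177*((-3 + 5060) - 277370)) = -54213/(44177*(5057 - 277370)) = -54213/44177/(-272313) = -54213/44177*(-1/272313) = 18071/4009990467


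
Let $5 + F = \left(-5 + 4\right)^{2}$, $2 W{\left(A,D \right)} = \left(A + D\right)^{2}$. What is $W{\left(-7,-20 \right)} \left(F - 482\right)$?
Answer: $-177147$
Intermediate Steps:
$W{\left(A,D \right)} = \frac{\left(A + D\right)^{2}}{2}$
$F = -4$ ($F = -5 + \left(-5 + 4\right)^{2} = -5 + \left(-1\right)^{2} = -5 + 1 = -4$)
$W{\left(-7,-20 \right)} \left(F - 482\right) = \frac{\left(-7 - 20\right)^{2}}{2} \left(-4 - 482\right) = \frac{\left(-27\right)^{2}}{2} \left(-486\right) = \frac{1}{2} \cdot 729 \left(-486\right) = \frac{729}{2} \left(-486\right) = -177147$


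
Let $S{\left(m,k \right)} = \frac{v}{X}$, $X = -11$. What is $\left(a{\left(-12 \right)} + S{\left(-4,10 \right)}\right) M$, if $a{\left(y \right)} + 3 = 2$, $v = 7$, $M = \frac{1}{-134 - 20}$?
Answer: $\frac{9}{847} \approx 0.010626$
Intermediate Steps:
$M = - \frac{1}{154}$ ($M = \frac{1}{-154} = - \frac{1}{154} \approx -0.0064935$)
$a{\left(y \right)} = -1$ ($a{\left(y \right)} = -3 + 2 = -1$)
$S{\left(m,k \right)} = - \frac{7}{11}$ ($S{\left(m,k \right)} = \frac{7}{-11} = 7 \left(- \frac{1}{11}\right) = - \frac{7}{11}$)
$\left(a{\left(-12 \right)} + S{\left(-4,10 \right)}\right) M = \left(-1 - \frac{7}{11}\right) \left(- \frac{1}{154}\right) = \left(- \frac{18}{11}\right) \left(- \frac{1}{154}\right) = \frac{9}{847}$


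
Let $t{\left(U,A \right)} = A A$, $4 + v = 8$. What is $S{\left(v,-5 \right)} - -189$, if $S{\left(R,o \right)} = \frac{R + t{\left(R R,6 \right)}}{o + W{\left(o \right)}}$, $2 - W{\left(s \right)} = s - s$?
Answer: $\frac{527}{3} \approx 175.67$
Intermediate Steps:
$v = 4$ ($v = -4 + 8 = 4$)
$t{\left(U,A \right)} = A^{2}$
$W{\left(s \right)} = 2$ ($W{\left(s \right)} = 2 - \left(s - s\right) = 2 - 0 = 2 + 0 = 2$)
$S{\left(R,o \right)} = \frac{36 + R}{2 + o}$ ($S{\left(R,o \right)} = \frac{R + 6^{2}}{o + 2} = \frac{R + 36}{2 + o} = \frac{36 + R}{2 + o}$)
$S{\left(v,-5 \right)} - -189 = \frac{36 + 4}{2 - 5} - -189 = \frac{1}{-3} \cdot 40 + 189 = \left(- \frac{1}{3}\right) 40 + 189 = - \frac{40}{3} + 189 = \frac{527}{3}$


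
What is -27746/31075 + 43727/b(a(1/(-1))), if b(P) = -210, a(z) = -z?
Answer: -272928637/1305150 ≈ -209.12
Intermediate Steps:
-27746/31075 + 43727/b(a(1/(-1))) = -27746/31075 + 43727/(-210) = -27746*1/31075 + 43727*(-1/210) = -27746/31075 - 43727/210 = -272928637/1305150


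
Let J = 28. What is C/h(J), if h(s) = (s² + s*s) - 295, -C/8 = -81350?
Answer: 650800/1273 ≈ 511.23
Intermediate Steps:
C = 650800 (C = -8*(-81350) = 650800)
h(s) = -295 + 2*s² (h(s) = (s² + s²) - 295 = 2*s² - 295 = -295 + 2*s²)
C/h(J) = 650800/(-295 + 2*28²) = 650800/(-295 + 2*784) = 650800/(-295 + 1568) = 650800/1273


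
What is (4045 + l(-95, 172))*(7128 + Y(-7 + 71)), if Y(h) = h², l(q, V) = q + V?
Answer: 46265328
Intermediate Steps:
l(q, V) = V + q
(4045 + l(-95, 172))*(7128 + Y(-7 + 71)) = (4045 + (172 - 95))*(7128 + (-7 + 71)²) = (4045 + 77)*(7128 + 64²) = 4122*(7128 + 4096) = 4122*11224 = 46265328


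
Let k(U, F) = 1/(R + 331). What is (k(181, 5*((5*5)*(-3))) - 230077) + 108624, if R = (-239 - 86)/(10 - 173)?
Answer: -6592225771/54278 ≈ -1.2145e+5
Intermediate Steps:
R = 325/163 (R = -325/(-163) = -325*(-1/163) = 325/163 ≈ 1.9939)
k(U, F) = 163/54278 (k(U, F) = 1/(325/163 + 331) = 1/(54278/163) = 163/54278)
(k(181, 5*((5*5)*(-3))) - 230077) + 108624 = (163/54278 - 230077) + 108624 = -12488119243/54278 + 108624 = -6592225771/54278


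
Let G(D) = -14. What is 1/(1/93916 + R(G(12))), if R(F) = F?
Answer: -93916/1314823 ≈ -0.071429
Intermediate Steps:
1/(1/93916 + R(G(12))) = 1/(1/93916 - 14) = 1/(-1314823/93916) = -93916/1314823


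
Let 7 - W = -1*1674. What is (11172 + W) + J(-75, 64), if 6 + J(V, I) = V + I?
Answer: 12836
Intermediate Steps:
W = 1681 (W = 7 - (-1)*1674 = 7 - 1*(-1674) = 7 + 1674 = 1681)
J(V, I) = -6 + I + V (J(V, I) = -6 + (V + I) = -6 + (I + V) = -6 + I + V)
(11172 + W) + J(-75, 64) = (11172 + 1681) + (-6 + 64 - 75) = 12853 - 17 = 12836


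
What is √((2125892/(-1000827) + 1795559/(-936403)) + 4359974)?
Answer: 5*√17019413805719656769207957213/312392468427 ≈ 2088.1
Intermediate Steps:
√((2125892/(-1000827) + 1795559/(-936403)) + 4359974) = √((2125892*(-1/1000827) + 1795559*(-1/936403)) + 4359974) = √((-2125892/1000827 - 1795559/936403) + 4359974) = √(-3787735573769/937177405281 + 4359974) = √(4086065332677048925/937177405281) = 5*√17019413805719656769207957213/312392468427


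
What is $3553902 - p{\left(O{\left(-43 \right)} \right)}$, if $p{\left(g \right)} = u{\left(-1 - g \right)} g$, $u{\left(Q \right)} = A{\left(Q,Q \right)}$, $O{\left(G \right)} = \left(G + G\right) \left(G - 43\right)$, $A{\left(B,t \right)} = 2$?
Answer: $3539110$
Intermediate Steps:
$O{\left(G \right)} = 2 G \left(-43 + G\right)$
$u{\left(Q \right)} = 2$
$p{\left(g \right)} = 2 g$
$3553902 - p{\left(O{\left(-43 \right)} \right)} = 3553902 - 2 \cdot 2 \left(-43\right) \left(-43 - 43\right) = 3553902 - 2 \cdot 2 \left(-43\right) \left(-86\right) = 3553902 - 2 \cdot 7396 = 3553902 - 14792 = 3539110$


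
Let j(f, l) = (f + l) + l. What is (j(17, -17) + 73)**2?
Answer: 3136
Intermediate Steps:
j(f, l) = f + 2*l
(j(17, -17) + 73)**2 = ((17 + 2*(-17)) + 73)**2 = ((17 - 34) + 73)**2 = (-17 + 73)**2 = 56**2 = 3136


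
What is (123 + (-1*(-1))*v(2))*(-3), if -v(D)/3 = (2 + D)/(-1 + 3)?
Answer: -351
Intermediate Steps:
v(D) = -3 - 3*D/2 (v(D) = -3*(2 + D)/(-1 + 3) = -3*(2 + D)/2 = -3*(1 + D/2) = -3 - 3*D/2)
(123 + (-1*(-1))*v(2))*(-3) = (123 + (-1*(-1))*(-3 - 3/2*2))*(-3) = (123 + 1*(-3 - 3))*(-3) = (123 + 1*(-6))*(-3) = (123 - 6)*(-3) = 117*(-3) = -351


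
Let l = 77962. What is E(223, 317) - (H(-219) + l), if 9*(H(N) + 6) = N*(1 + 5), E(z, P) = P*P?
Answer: 22679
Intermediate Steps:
E(z, P) = P**2
H(N) = -6 + 2*N/3 (H(N) = -6 + (N*(1 + 5))/9 = -6 + (N*6)/9 = -6 + (6*N)/9 = -6 + 2*N/3)
E(223, 317) - (H(-219) + l) = 317**2 - ((-6 + (2/3)*(-219)) + 77962) = 100489 - ((-6 - 146) + 77962) = 100489 - (-152 + 77962) = 100489 - 1*77810 = 100489 - 77810 = 22679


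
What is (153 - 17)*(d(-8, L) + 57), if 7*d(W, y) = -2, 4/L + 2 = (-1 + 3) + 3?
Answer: 53992/7 ≈ 7713.1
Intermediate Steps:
L = 4/3 (L = 4/(-2 + ((-1 + 3) + 3)) = 4/(-2 + (2 + 3)) = 4/(-2 + 5) = 4/3 ≈ 1.3333)
d(W, y) = -2/7 (d(W, y) = (⅐)*(-2) = -2/7)
(153 - 17)*(d(-8, L) + 57) = (153 - 17)*(-2/7 + 57) = 136*(397/7) = 53992/7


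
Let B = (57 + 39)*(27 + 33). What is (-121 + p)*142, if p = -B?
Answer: -835102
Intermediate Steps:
B = 5760 (B = 96*60 = 5760)
p = -5760 (p = -1*5760 = -5760)
(-121 + p)*142 = (-121 - 5760)*142 = -5881*142 = -835102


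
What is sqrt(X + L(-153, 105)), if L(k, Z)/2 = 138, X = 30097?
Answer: sqrt(30373) ≈ 174.28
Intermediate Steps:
L(k, Z) = 276 (L(k, Z) = 2*138 = 276)
sqrt(X + L(-153, 105)) = sqrt(30097 + 276) = sqrt(30373)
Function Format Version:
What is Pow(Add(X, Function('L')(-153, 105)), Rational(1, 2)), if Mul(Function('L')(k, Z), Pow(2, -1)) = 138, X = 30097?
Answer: Pow(30373, Rational(1, 2)) ≈ 174.28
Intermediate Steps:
Function('L')(k, Z) = 276 (Function('L')(k, Z) = Mul(2, 138) = 276)
Pow(Add(X, Function('L')(-153, 105)), Rational(1, 2)) = Pow(Add(30097, 276), Rational(1, 2)) = Pow(30373, Rational(1, 2))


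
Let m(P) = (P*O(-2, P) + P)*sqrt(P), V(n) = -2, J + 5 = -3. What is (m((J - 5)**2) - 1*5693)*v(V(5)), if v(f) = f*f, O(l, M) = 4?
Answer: 21168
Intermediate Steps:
J = -8 (J = -5 - 3 = -8)
v(f) = f**2
m(P) = 5*P**(3/2) (m(P) = (P*4 + P)*sqrt(P) = (4*P + P)*sqrt(P) = (5*P)*sqrt(P) = 5*P**(3/2))
(m((J - 5)**2) - 1*5693)*v(V(5)) = (5*((-8 - 5)**2)**(3/2) - 1*5693)*(-2)**2 = (5*((-13)**2)**(3/2) - 5693)*4 = (5*169**(3/2) - 5693)*4 = (5*2197 - 5693)*4 = (10985 - 5693)*4 = 5292*4 = 21168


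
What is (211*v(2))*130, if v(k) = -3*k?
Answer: -164580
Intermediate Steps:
(211*v(2))*130 = (211*(-3*2))*130 = (211*(-6))*130 = -1266*130 = -164580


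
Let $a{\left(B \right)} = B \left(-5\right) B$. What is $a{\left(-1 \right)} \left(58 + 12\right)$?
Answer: $-350$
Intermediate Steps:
$a{\left(B \right)} = - 5 B^{2}$ ($a{\left(B \right)} = - 5 B B = - 5 B^{2}$)
$a{\left(-1 \right)} \left(58 + 12\right) = - 5 \left(-1\right)^{2} \left(58 + 12\right) = \left(-5\right) 1 \cdot 70 = \left(-5\right) 70 = -350$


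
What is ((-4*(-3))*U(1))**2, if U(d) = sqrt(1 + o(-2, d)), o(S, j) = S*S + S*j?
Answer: 432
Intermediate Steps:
o(S, j) = S**2 + S*j
U(d) = sqrt(5 - 2*d) (U(d) = sqrt(1 - 2*(-2 + d)) = sqrt(1 + (4 - 2*d)) = sqrt(5 - 2*d))
((-4*(-3))*U(1))**2 = ((-4*(-3))*sqrt(5 - 2*1))**2 = (12*sqrt(5 - 2))**2 = (12*sqrt(3))**2 = 432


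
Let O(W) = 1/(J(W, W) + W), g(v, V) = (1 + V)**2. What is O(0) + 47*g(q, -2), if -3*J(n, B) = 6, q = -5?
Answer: 93/2 ≈ 46.500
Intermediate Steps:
J(n, B) = -2 (J(n, B) = -1/3*6 = -2)
O(W) = 1/(-2 + W)
O(0) + 47*g(q, -2) = 1/(-2 + 0) + 47*(1 - 2)**2 = 1/(-2) + 47*(-1)**2 = -1/2 + 47*1 = -1/2 + 47 = 93/2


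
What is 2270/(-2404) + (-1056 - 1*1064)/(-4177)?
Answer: -2192655/5020754 ≈ -0.43672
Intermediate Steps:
2270/(-2404) + (-1056 - 1*1064)/(-4177) = 2270*(-1/2404) + (-1056 - 1064)*(-1/4177) = -1135/1202 - 2120*(-1/4177) = -1135/1202 + 2120/4177 = -2192655/5020754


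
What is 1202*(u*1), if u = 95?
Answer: 114190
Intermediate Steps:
1202*(u*1) = 1202*(95*1) = 1202*95 = 114190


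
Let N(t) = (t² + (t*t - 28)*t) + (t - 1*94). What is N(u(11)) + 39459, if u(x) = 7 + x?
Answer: 45035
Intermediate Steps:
N(t) = -94 + t + t² + t*(-28 + t²) (N(t) = (t² + (t² - 28)*t) + (t - 94) = (t² + (-28 + t²)*t) + (-94 + t) = (t² + t*(-28 + t²)) + (-94 + t) = -94 + t + t² + t*(-28 + t²))
N(u(11)) + 39459 = (-94 + (7 + 11)² + (7 + 11)³ - 27*(7 + 11)) + 39459 = (-94 + 18² + 18³ - 27*18) + 39459 = (-94 + 324 + 5832 - 486) + 39459 = 5576 + 39459 = 45035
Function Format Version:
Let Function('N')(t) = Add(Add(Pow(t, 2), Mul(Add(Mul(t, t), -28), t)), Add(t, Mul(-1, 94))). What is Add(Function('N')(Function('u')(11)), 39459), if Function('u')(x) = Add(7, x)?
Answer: 45035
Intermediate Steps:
Function('N')(t) = Add(-94, t, Pow(t, 2), Mul(t, Add(-28, Pow(t, 2)))) (Function('N')(t) = Add(Add(Pow(t, 2), Mul(Add(Pow(t, 2), -28), t)), Add(t, -94)) = Add(Add(Pow(t, 2), Mul(Add(-28, Pow(t, 2)), t)), Add(-94, t)) = Add(Add(Pow(t, 2), Mul(t, Add(-28, Pow(t, 2)))), Add(-94, t)) = Add(-94, t, Pow(t, 2), Mul(t, Add(-28, Pow(t, 2)))))
Add(Function('N')(Function('u')(11)), 39459) = Add(Add(-94, Pow(Add(7, 11), 2), Pow(Add(7, 11), 3), Mul(-27, Add(7, 11))), 39459) = Add(Add(-94, Pow(18, 2), Pow(18, 3), Mul(-27, 18)), 39459) = Add(Add(-94, 324, 5832, -486), 39459) = Add(5576, 39459) = 45035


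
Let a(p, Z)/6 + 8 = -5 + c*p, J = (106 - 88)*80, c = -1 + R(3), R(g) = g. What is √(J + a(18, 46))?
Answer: √1578 ≈ 39.724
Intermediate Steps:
c = 2 (c = -1 + 3 = 2)
J = 1440 (J = 18*80 = 1440)
a(p, Z) = -78 + 12*p (a(p, Z) = -48 + 6*(-5 + 2*p) = -48 + (-30 + 12*p) = -78 + 12*p)
√(J + a(18, 46)) = √(1440 + (-78 + 12*18)) = √(1440 + (-78 + 216)) = √(1440 + 138) = √1578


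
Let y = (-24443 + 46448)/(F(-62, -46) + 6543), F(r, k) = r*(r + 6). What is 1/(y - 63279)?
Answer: -2003/126743436 ≈ -1.5804e-5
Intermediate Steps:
F(r, k) = r*(6 + r)
y = 4401/2003 (y = (-24443 + 46448)/(-62*(6 - 62) + 6543) = 22005/(-62*(-56) + 6543) = 22005/(3472 + 6543) = 22005/10015 = 22005*(1/10015) = 4401/2003 ≈ 2.1972)
1/(y - 63279) = 1/(4401/2003 - 63279) = 1/(-126743436/2003) = -2003/126743436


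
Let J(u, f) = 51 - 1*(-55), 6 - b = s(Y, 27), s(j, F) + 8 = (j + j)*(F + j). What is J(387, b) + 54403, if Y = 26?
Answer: 54509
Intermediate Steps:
s(j, F) = -8 + 2*j*(F + j) (s(j, F) = -8 + (j + j)*(F + j) = -8 + (2*j)*(F + j) = -8 + 2*j*(F + j))
b = -2742 (b = 6 - (-8 + 2*26**2 + 2*27*26) = 6 - (-8 + 2*676 + 1404) = 6 - (-8 + 1352 + 1404) = 6 - 1*2748 = 6 - 2748 = -2742)
J(u, f) = 106 (J(u, f) = 51 + 55 = 106)
J(387, b) + 54403 = 106 + 54403 = 54509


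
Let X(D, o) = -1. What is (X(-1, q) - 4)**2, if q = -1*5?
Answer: 25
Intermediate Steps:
q = -5
(X(-1, q) - 4)**2 = (-1 - 4)**2 = (-5)**2 = 25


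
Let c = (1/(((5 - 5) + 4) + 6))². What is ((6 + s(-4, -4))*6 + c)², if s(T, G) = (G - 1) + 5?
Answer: 12967201/10000 ≈ 1296.7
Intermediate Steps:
s(T, G) = 4 + G (s(T, G) = (-1 + G) + 5 = 4 + G)
c = 1/100 (c = (1/((0 + 4) + 6))² = (1/(4 + 6))² = (1/10)² = (⅒)² = 1/100 ≈ 0.010000)
((6 + s(-4, -4))*6 + c)² = ((6 + (4 - 4))*6 + 1/100)² = ((6 + 0)*6 + 1/100)² = (6*6 + 1/100)² = (36 + 1/100)² = (3601/100)² = 12967201/10000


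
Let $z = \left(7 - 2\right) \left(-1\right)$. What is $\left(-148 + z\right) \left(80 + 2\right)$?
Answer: $-12546$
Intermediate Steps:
$z = -5$ ($z = 5 \left(-1\right) = -5$)
$\left(-148 + z\right) \left(80 + 2\right) = \left(-148 - 5\right) \left(80 + 2\right) = \left(-153\right) 82 = -12546$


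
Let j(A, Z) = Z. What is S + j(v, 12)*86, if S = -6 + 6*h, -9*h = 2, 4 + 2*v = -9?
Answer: 3074/3 ≈ 1024.7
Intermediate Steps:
v = -13/2 (v = -2 + (1/2)*(-9) = -2 - 9/2 = -13/2 ≈ -6.5000)
h = -2/9 (h = -1/9*2 = -2/9 ≈ -0.22222)
S = -22/3 (S = -6 + 6*(-2/9) = -6 - 4/3 = -22/3 ≈ -7.3333)
S + j(v, 12)*86 = -22/3 + 12*86 = -22/3 + 1032 = 3074/3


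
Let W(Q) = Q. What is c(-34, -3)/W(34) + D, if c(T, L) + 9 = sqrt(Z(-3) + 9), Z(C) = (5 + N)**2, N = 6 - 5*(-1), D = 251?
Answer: 8525/34 + sqrt(265)/34 ≈ 251.21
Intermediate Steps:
N = 11 (N = 6 + 5 = 11)
Z(C) = 256 (Z(C) = (5 + 11)**2 = 16**2 = 256)
c(T, L) = -9 + sqrt(265) (c(T, L) = -9 + sqrt(256 + 9) = -9 + sqrt(265))
c(-34, -3)/W(34) + D = (-9 + sqrt(265))/34 + 251 = (-9/34 + sqrt(265)/34) + 251 = 8525/34 + sqrt(265)/34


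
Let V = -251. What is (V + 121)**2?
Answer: 16900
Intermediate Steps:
(V + 121)**2 = (-251 + 121)**2 = (-130)**2 = 16900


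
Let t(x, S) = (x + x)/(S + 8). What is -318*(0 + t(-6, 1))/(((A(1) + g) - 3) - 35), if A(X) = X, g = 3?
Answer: -212/17 ≈ -12.471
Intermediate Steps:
t(x, S) = 2*x/(8 + S) (t(x, S) = (2*x)/(8 + S) = 2*x/(8 + S))
-318*(0 + t(-6, 1))/(((A(1) + g) - 3) - 35) = -318*(0 + 2*(-6)/(8 + 1))/(((1 + 3) - 3) - 35) = -318*(0 + 2*(-6)/9)/((4 - 3) - 35) = -318*(0 + 2*(-6)*(1/9))/(1 - 35) = -318*(0 - 4/3)/(-34) = -(-424)*(-1)/34 = -318*2/51 = -212/17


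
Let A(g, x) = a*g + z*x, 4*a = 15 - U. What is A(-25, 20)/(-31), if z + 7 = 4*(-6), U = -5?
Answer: 745/31 ≈ 24.032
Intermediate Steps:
a = 5 (a = (15 - 1*(-5))/4 = (15 + 5)/4 = (¼)*20 = 5)
z = -31 (z = -7 + 4*(-6) = -7 - 24 = -31)
A(g, x) = -31*x + 5*g (A(g, x) = 5*g - 31*x = -31*x + 5*g)
A(-25, 20)/(-31) = (-31*20 + 5*(-25))/(-31) = (-620 - 125)*(-1/31) = -745*(-1/31) = 745/31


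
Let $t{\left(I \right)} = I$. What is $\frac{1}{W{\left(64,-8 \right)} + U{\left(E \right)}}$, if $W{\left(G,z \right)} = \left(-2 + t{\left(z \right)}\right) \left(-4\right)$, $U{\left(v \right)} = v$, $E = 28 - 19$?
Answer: $\frac{1}{49} \approx 0.020408$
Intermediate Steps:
$E = 9$
$W{\left(G,z \right)} = 8 - 4 z$ ($W{\left(G,z \right)} = \left(-2 + z\right) \left(-4\right) = 8 - 4 z$)
$\frac{1}{W{\left(64,-8 \right)} + U{\left(E \right)}} = \frac{1}{\left(8 - -32\right) + 9} = \frac{1}{\left(8 + 32\right) + 9} = \frac{1}{40 + 9} = \frac{1}{49}$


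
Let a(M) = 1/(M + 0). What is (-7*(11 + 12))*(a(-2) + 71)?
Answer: -22701/2 ≈ -11351.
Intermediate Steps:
a(M) = 1/M
(-7*(11 + 12))*(a(-2) + 71) = (-7*(11 + 12))*(1/(-2) + 71) = (-7*23)*(-½ + 71) = -161*141/2 = -22701/2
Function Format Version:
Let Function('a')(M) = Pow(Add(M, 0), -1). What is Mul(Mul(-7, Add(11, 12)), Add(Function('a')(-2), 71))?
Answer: Rational(-22701, 2) ≈ -11351.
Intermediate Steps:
Function('a')(M) = Pow(M, -1)
Mul(Mul(-7, Add(11, 12)), Add(Function('a')(-2), 71)) = Mul(Mul(-7, Add(11, 12)), Add(Pow(-2, -1), 71)) = Mul(Mul(-7, 23), Add(Rational(-1, 2), 71)) = Mul(-161, Rational(141, 2)) = Rational(-22701, 2)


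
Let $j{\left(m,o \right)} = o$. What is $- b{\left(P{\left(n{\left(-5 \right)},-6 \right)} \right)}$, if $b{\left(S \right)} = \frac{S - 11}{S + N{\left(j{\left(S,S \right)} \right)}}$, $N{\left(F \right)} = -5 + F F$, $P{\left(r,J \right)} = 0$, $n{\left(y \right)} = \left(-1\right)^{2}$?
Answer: $- \frac{11}{5} \approx -2.2$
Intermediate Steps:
$n{\left(y \right)} = 1$
$N{\left(F \right)} = -5 + F^{2}$
$b{\left(S \right)} = \frac{-11 + S}{-5 + S + S^{2}}$ ($b{\left(S \right)} = \frac{S - 11}{S + \left(-5 + S^{2}\right)} = \frac{-11 + S}{-5 + S + S^{2}}$)
$- b{\left(P{\left(n{\left(-5 \right)},-6 \right)} \right)} = - \frac{-11 + 0}{-5 + 0 + 0^{2}} = - \frac{-11}{-5 + 0 + 0} = - \frac{-11}{-5} = - \frac{\left(-1\right) \left(-11\right)}{5} = \left(-1\right) \frac{11}{5} = - \frac{11}{5}$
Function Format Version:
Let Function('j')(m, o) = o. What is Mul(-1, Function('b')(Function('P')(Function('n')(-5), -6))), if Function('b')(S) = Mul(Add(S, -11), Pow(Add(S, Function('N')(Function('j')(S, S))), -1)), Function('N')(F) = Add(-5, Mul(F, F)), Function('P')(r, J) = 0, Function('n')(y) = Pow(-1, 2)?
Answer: Rational(-11, 5) ≈ -2.2000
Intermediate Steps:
Function('n')(y) = 1
Function('N')(F) = Add(-5, Pow(F, 2))
Function('b')(S) = Mul(Pow(Add(-5, S, Pow(S, 2)), -1), Add(-11, S)) (Function('b')(S) = Mul(Add(S, -11), Pow(Add(S, Add(-5, Pow(S, 2))), -1)) = Mul(Add(-11, S), Pow(Add(-5, S, Pow(S, 2)), -1)) = Mul(Pow(Add(-5, S, Pow(S, 2)), -1), Add(-11, S)))
Mul(-1, Function('b')(Function('P')(Function('n')(-5), -6))) = Mul(-1, Mul(Pow(Add(-5, 0, Pow(0, 2)), -1), Add(-11, 0))) = Mul(-1, Mul(Pow(Add(-5, 0, 0), -1), -11)) = Mul(-1, Mul(Pow(-5, -1), -11)) = Mul(-1, Mul(Rational(-1, 5), -11)) = Mul(-1, Rational(11, 5)) = Rational(-11, 5)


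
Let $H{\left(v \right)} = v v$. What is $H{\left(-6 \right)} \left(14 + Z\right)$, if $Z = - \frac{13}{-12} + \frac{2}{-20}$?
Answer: $\frac{2697}{5} \approx 539.4$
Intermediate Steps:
$H{\left(v \right)} = v^{2}$
$Z = \frac{59}{60}$ ($Z = \left(-13\right) \left(- \frac{1}{12}\right) + 2 \left(- \frac{1}{20}\right) = \frac{13}{12} - \frac{1}{10} = \frac{59}{60} \approx 0.98333$)
$H{\left(-6 \right)} \left(14 + Z\right) = \left(-6\right)^{2} \left(14 + \frac{59}{60}\right) = 36 \cdot \frac{899}{60} = \frac{2697}{5}$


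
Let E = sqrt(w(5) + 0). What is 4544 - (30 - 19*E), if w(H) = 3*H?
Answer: 4514 + 19*sqrt(15) ≈ 4587.6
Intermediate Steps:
E = sqrt(15) (E = sqrt(3*5 + 0) = sqrt(15 + 0) = sqrt(15) ≈ 3.8730)
4544 - (30 - 19*E) = 4544 - (30 - 19*sqrt(15)) = 4544 + (-30 + 19*sqrt(15)) = 4514 + 19*sqrt(15)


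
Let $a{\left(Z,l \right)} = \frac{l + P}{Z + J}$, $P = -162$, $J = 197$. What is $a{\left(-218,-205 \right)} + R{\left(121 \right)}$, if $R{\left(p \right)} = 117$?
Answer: $\frac{2824}{21} \approx 134.48$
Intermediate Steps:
$a{\left(Z,l \right)} = \frac{-162 + l}{197 + Z}$ ($a{\left(Z,l \right)} = \frac{l - 162}{Z + 197} = \frac{-162 + l}{197 + Z}$)
$a{\left(-218,-205 \right)} + R{\left(121 \right)} = \frac{-162 - 205}{197 - 218} + 117 = \frac{1}{-21} \left(-367\right) + 117 = \left(- \frac{1}{21}\right) \left(-367\right) + 117 = \frac{367}{21} + 117 = \frac{2824}{21}$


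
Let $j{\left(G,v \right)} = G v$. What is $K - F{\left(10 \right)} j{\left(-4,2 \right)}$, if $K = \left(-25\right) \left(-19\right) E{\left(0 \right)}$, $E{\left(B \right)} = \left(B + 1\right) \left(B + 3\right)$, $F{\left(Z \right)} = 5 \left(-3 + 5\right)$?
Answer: $1505$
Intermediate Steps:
$F{\left(Z \right)} = 10$ ($F{\left(Z \right)} = 5 \cdot 2 = 10$)
$E{\left(B \right)} = \left(1 + B\right) \left(3 + B\right)$
$K = 1425$ ($K = \left(-25\right) \left(-19\right) \left(3 + 0^{2} + 4 \cdot 0\right) = 475 \left(3 + 0 + 0\right) = 475 \cdot 3 = 1425$)
$K - F{\left(10 \right)} j{\left(-4,2 \right)} = 1425 - 10 \left(\left(-4\right) 2\right) = 1425 - 10 \left(-8\right) = 1425 - -80 = 1425 + 80 = 1505$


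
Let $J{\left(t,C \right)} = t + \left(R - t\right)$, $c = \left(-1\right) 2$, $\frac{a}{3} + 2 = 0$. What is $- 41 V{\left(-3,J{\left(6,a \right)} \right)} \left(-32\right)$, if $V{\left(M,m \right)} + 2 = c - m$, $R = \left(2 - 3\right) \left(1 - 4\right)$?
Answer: $-9184$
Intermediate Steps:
$a = -6$ ($a = -6 + 3 \cdot 0 = -6 + 0 = -6$)
$c = -2$
$R = 3$ ($R = \left(-1\right) \left(-3\right) = 3$)
$J{\left(t,C \right)} = 3$ ($J{\left(t,C \right)} = t - \left(-3 + t\right) = 3$)
$V{\left(M,m \right)} = -4 - m$ ($V{\left(M,m \right)} = -2 - \left(2 + m\right) = -4 - m$)
$- 41 V{\left(-3,J{\left(6,a \right)} \right)} \left(-32\right) = - 41 \left(-4 - 3\right) \left(-32\right) = \left(-41\right) \left(-7\right) \left(-32\right) = 287 \left(-32\right) = -9184$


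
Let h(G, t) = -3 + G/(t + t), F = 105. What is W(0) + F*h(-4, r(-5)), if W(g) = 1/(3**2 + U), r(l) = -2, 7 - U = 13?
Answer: -629/3 ≈ -209.67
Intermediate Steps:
U = -6 (U = 7 - 1*13 = 7 - 13 = -6)
h(G, t) = -3 + G/(2*t) (h(G, t) = -3 + G/((2*t)) = -3 + (1/(2*t))*G = -3 + G/(2*t))
W(g) = 1/3 (W(g) = 1/(3**2 - 6) = 1/(9 - 6) = 1/3)
W(0) + F*h(-4, r(-5)) = 1/3 + 105*(-3 + (1/2)*(-4)/(-2)) = 1/3 + 105*(-3 + (1/2)*(-4)*(-1/2)) = 1/3 + 105*(-3 + 1) = 1/3 + 105*(-2) = 1/3 - 210 = -629/3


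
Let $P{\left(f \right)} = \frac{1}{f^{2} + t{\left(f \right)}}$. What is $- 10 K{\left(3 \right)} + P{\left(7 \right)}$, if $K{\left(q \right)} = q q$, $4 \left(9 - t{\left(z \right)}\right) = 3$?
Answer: $- \frac{20606}{229} \approx -89.983$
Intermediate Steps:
$t{\left(z \right)} = \frac{33}{4}$ ($t{\left(z \right)} = 9 - \frac{3}{4} = \frac{33}{4}$)
$K{\left(q \right)} = q^{2}$
$P{\left(f \right)} = \frac{1}{\frac{33}{4} + f^{2}}$ ($P{\left(f \right)} = \frac{1}{f^{2} + \frac{33}{4}} = \frac{1}{\frac{33}{4} + f^{2}}$)
$- 10 K{\left(3 \right)} + P{\left(7 \right)} = - 10 \cdot 3^{2} + \frac{4}{33 + 4 \cdot 7^{2}} = \left(-10\right) 9 + \frac{4}{33 + 4 \cdot 49} = -90 + \frac{4}{33 + 196} = -90 + \frac{4}{229} = - \frac{20606}{229}$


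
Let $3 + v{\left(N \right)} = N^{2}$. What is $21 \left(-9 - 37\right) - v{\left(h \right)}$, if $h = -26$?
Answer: $-1639$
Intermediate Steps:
$v{\left(N \right)} = -3 + N^{2}$
$21 \left(-9 - 37\right) - v{\left(h \right)} = 21 \left(-9 - 37\right) - \left(-3 + \left(-26\right)^{2}\right) = 21 \left(-46\right) - \left(-3 + 676\right) = -966 - 673 = -1639$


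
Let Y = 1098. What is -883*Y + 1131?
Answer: -968403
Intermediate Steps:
-883*Y + 1131 = -883*1098 + 1131 = -969534 + 1131 = -968403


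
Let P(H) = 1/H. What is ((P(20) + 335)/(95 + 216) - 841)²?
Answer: 27293509013761/38688400 ≈ 7.0547e+5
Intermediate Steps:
((P(20) + 335)/(95 + 216) - 841)² = ((1/20 + 335)/(95 + 216) - 841)² = ((1/20 + 335)/311 - 841)² = ((6701/20)*(1/311) - 841)² = (6701/6220 - 841)² = (-5224319/6220)² = 27293509013761/38688400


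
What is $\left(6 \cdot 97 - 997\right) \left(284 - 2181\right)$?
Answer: $787255$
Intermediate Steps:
$\left(6 \cdot 97 - 997\right) \left(284 - 2181\right) = \left(582 - 997\right) \left(-1897\right) = \left(-415\right) \left(-1897\right) = 787255$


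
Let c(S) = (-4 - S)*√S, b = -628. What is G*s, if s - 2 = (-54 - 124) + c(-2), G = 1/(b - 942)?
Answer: 88/785 + I*√2/785 ≈ 0.1121 + 0.0018015*I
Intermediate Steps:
c(S) = √S*(-4 - S)
G = -1/1570 (G = 1/(-628 - 942) = 1/(-1570) = -1/1570 ≈ -0.00063694)
s = -176 - 2*I*√2 (s = 2 + ((-54 - 124) + √(-2)*(-4 - 1*(-2))) = 2 + (-178 + (I*√2)*(-4 + 2)) = 2 + (-178 + (I*√2)*(-2)) = 2 + (-178 - 2*I*√2) = -176 - 2*I*√2 ≈ -176.0 - 2.8284*I)
G*s = -(-176 - 2*I*√2)/1570 = 88/785 + I*√2/785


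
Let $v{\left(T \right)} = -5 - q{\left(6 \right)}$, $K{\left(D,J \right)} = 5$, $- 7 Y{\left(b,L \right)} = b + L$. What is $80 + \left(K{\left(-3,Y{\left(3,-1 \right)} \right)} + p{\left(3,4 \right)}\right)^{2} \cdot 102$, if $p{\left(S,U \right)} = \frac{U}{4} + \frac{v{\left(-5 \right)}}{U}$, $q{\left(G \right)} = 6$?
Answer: $\frac{9259}{8} \approx 1157.4$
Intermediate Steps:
$Y{\left(b,L \right)} = - \frac{L}{7} - \frac{b}{7}$ ($Y{\left(b,L \right)} = - \frac{b + L}{7} = - \frac{L + b}{7} = - \frac{L}{7} - \frac{b}{7}$)
$v{\left(T \right)} = -11$ ($v{\left(T \right)} = -5 - 6 = -11$)
$p{\left(S,U \right)} = - \frac{11}{U} + \frac{U}{4}$ ($p{\left(S,U \right)} = \frac{U}{4} - \frac{11}{U} = - \frac{11}{U} + \frac{U}{4}$)
$80 + \left(K{\left(-3,Y{\left(3,-1 \right)} \right)} + p{\left(3,4 \right)}\right)^{2} \cdot 102 = 80 + \left(5 + \left(- \frac{11}{4} + \frac{1}{4} \cdot 4\right)\right)^{2} \cdot 102 = 80 + \left(5 + \left(\left(-11\right) \frac{1}{4} + 1\right)\right)^{2} \cdot 102 = 80 + \left(5 + \left(- \frac{11}{4} + 1\right)\right)^{2} \cdot 102 = 80 + \left(5 - \frac{7}{4}\right)^{2} \cdot 102 = 80 + \left(\frac{13}{4}\right)^{2} \cdot 102 = 80 + \frac{169}{16} \cdot 102 = 80 + \frac{8619}{8} = \frac{9259}{8}$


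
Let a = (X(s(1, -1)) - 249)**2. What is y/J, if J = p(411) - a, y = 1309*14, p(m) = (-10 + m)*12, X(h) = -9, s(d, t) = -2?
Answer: -9163/30876 ≈ -0.29677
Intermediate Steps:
a = 66564 (a = (-9 - 249)**2 = (-258)**2 = 66564)
p(m) = -120 + 12*m
y = 18326
J = -61752 (J = (-120 + 12*411) - 1*66564 = (-120 + 4932) - 66564 = 4812 - 66564 = -61752)
y/J = 18326/(-61752) = 18326*(-1/61752) = -9163/30876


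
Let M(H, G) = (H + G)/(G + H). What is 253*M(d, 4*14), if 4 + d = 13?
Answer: 253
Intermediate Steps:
d = 9 (d = -4 + 13 = 9)
M(H, G) = 1 (M(H, G) = (G + H)/(G + H) = 1)
253*M(d, 4*14) = 253*1 = 253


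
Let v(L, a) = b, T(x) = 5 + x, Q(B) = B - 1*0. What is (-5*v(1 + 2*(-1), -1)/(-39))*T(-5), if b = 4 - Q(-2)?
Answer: 0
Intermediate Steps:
Q(B) = B (Q(B) = B + 0 = B)
b = 6 (b = 4 - 1*(-2) = 4 + 2 = 6)
v(L, a) = 6
(-5*v(1 + 2*(-1), -1)/(-39))*T(-5) = (-30/(-39))*(5 - 5) = -30*(-1)/39*0 = -5*(-2/13)*0 = (10/13)*0 = 0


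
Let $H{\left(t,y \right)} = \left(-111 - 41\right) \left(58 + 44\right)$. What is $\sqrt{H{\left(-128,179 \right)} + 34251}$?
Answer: $3 \sqrt{2083} \approx 136.92$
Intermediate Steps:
$H{\left(t,y \right)} = -15504$ ($H{\left(t,y \right)} = \left(-152\right) 102 = -15504$)
$\sqrt{H{\left(-128,179 \right)} + 34251} = \sqrt{-15504 + 34251} = \sqrt{18747} = 3 \sqrt{2083}$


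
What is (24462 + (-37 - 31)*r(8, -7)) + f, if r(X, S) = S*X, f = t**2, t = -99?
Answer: 38071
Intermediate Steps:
f = 9801 (f = (-99)**2 = 9801)
(24462 + (-37 - 31)*r(8, -7)) + f = (24462 + (-37 - 31)*(-7*8)) + 9801 = (24462 - 68*(-56)) + 9801 = (24462 + 3808) + 9801 = 28270 + 9801 = 38071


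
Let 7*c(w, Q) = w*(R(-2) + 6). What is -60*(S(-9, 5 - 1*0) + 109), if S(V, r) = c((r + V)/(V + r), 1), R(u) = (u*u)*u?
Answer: -45660/7 ≈ -6522.9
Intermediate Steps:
R(u) = u³ (R(u) = u²*u = u³)
c(w, Q) = -2*w/7 (c(w, Q) = (w*((-2)³ + 6))/7 = (w*(-8 + 6))/7 = (w*(-2))/7 = (-2*w)/7 = -2*w/7)
S(V, r) = -2/7 (S(V, r) = -2*(r + V)/(7*(V + r)) = -2*(V + r)/(7*(V + r)) = -2/7*1 = -2/7)
-60*(S(-9, 5 - 1*0) + 109) = -60*(-2/7 + 109) = -60*761/7 = -45660/7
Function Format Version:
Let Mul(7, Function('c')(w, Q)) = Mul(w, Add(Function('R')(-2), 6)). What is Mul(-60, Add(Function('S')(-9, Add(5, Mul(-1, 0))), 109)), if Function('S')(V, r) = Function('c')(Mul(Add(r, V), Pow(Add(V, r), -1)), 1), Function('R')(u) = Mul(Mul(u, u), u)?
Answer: Rational(-45660, 7) ≈ -6522.9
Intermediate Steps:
Function('R')(u) = Pow(u, 3) (Function('R')(u) = Mul(Pow(u, 2), u) = Pow(u, 3))
Function('c')(w, Q) = Mul(Rational(-2, 7), w) (Function('c')(w, Q) = Mul(Rational(1, 7), Mul(w, Add(Pow(-2, 3), 6))) = Mul(Rational(1, 7), Mul(w, Add(-8, 6))) = Mul(Rational(1, 7), Mul(w, -2)) = Mul(Rational(1, 7), Mul(-2, w)) = Mul(Rational(-2, 7), w))
Function('S')(V, r) = Rational(-2, 7) (Function('S')(V, r) = Mul(Rational(-2, 7), Mul(Add(r, V), Pow(Add(V, r), -1))) = Mul(Rational(-2, 7), Mul(Add(V, r), Pow(Add(V, r), -1))) = Mul(Rational(-2, 7), 1) = Rational(-2, 7))
Mul(-60, Add(Function('S')(-9, Add(5, Mul(-1, 0))), 109)) = Mul(-60, Add(Rational(-2, 7), 109)) = Mul(-60, Rational(761, 7)) = Rational(-45660, 7)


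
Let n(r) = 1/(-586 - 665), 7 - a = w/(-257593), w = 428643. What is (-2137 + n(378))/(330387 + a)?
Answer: -688646035084/106469620466535 ≈ -0.0064680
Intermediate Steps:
a = 2231794/257593 (a = 7 - 428643/(-257593) = 7 - 428643*(-1)/257593 = 7 - 1*(-428643/257593) = 7 + 428643/257593 = 2231794/257593 ≈ 8.6640)
n(r) = -1/1251 (n(r) = 1/(-1251) = -1/1251)
(-2137 + n(378))/(330387 + a) = (-2137 - 1/1251)/(330387 + 2231794/257593) = -2673388/(1251*85107610285/257593) = -2673388/1251*257593/85107610285 = -688646035084/106469620466535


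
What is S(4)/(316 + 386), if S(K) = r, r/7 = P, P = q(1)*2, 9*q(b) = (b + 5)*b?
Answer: 14/1053 ≈ 0.013295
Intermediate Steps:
q(b) = b*(5 + b)/9 (q(b) = ((b + 5)*b)/9 = ((5 + b)*b)/9 = (b*(5 + b))/9 = b*(5 + b)/9)
P = 4/3 (P = ((⅑)*1*(5 + 1))*2 = ((⅑)*1*6)*2 = (⅔)*2 = 4/3 ≈ 1.3333)
r = 28/3 (r = 7*(4/3) = 28/3 ≈ 9.3333)
S(K) = 28/3
S(4)/(316 + 386) = (28/3)/(316 + 386) = (28/3)/702 = (1/702)*(28/3) = 14/1053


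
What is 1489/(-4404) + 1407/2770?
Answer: 1035949/6099540 ≈ 0.16984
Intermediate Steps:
1489/(-4404) + 1407/2770 = 1489*(-1/4404) + 1407*(1/2770) = -1489/4404 + 1407/2770 = 1035949/6099540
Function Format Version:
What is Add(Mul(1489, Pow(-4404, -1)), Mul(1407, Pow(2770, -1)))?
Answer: Rational(1035949, 6099540) ≈ 0.16984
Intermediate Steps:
Add(Mul(1489, Pow(-4404, -1)), Mul(1407, Pow(2770, -1))) = Add(Mul(1489, Rational(-1, 4404)), Mul(1407, Rational(1, 2770))) = Add(Rational(-1489, 4404), Rational(1407, 2770)) = Rational(1035949, 6099540)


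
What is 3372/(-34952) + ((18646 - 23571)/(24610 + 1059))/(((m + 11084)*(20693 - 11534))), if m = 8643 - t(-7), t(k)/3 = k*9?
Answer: -1973588974499699/20456963548232484 ≈ -0.096475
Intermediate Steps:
t(k) = 27*k (t(k) = 3*(k*9) = 3*(9*k) = 27*k)
m = 8832 (m = 8643 - 27*(-7) = 8643 - 1*(-189) = 8643 + 189 = 8832)
3372/(-34952) + ((18646 - 23571)/(24610 + 1059))/(((m + 11084)*(20693 - 11534))) = 3372/(-34952) + ((18646 - 23571)/(24610 + 1059))/(((8832 + 11084)*(20693 - 11534))) = 3372*(-1/34952) + (-4925/25669)/((19916*9159)) = -843/8738 - 4925*1/25669/182410644 = -843/8738 - 4925/25669*1/182410644 = -843/8738 - 4925/4682298820836 = -1973588974499699/20456963548232484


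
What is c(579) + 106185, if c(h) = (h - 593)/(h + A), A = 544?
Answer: 119245741/1123 ≈ 1.0619e+5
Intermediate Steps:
c(h) = (-593 + h)/(544 + h) (c(h) = (h - 593)/(h + 544) = (-593 + h)/(544 + h))
c(579) + 106185 = (-593 + 579)/(544 + 579) + 106185 = -14/1123 + 106185 = 119245741/1123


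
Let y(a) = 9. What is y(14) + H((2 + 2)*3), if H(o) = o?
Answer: 21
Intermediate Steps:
y(14) + H((2 + 2)*3) = 9 + (2 + 2)*3 = 9 + 4*3 = 9 + 12 = 21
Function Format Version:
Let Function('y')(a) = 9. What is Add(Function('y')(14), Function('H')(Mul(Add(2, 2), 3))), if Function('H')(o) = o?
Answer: 21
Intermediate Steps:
Add(Function('y')(14), Function('H')(Mul(Add(2, 2), 3))) = Add(9, Mul(Add(2, 2), 3)) = Add(9, Mul(4, 3)) = Add(9, 12) = 21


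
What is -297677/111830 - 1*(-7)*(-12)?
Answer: -9691397/111830 ≈ -86.662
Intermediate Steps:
-297677/111830 - 1*(-7)*(-12) = -297677*1/111830 + 7*(-12) = -297677/111830 - 84 = -9691397/111830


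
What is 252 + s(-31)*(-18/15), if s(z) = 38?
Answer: 1032/5 ≈ 206.40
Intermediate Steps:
252 + s(-31)*(-18/15) = 252 + 38*(-18/15) = 252 + 38*((1/15)*(-18)) = 252 + 38*(-6/5) = 252 - 228/5 = 1032/5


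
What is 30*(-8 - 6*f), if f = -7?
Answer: 1020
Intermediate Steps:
30*(-8 - 6*f) = 30*(-8 - 6*(-7)) = 30*(-8 + 42) = 30*34 = 1020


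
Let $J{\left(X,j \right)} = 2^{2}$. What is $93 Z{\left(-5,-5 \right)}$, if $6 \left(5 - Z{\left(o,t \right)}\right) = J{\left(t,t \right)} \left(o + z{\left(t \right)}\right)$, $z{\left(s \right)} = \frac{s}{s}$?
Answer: $713$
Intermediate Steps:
$z{\left(s \right)} = 1$
$J{\left(X,j \right)} = 4$
$Z{\left(o,t \right)} = \frac{13}{3} - \frac{2 o}{3}$ ($Z{\left(o,t \right)} = 5 - \frac{4 \left(o + 1\right)}{6} = 5 - \frac{4 \left(1 + o\right)}{6} = 5 - \frac{4 + 4 o}{6} = 5 - \left(\frac{2}{3} + \frac{2 o}{3}\right) = \frac{13}{3} - \frac{2 o}{3}$)
$93 Z{\left(-5,-5 \right)} = 93 \left(\frac{13}{3} - - \frac{10}{3}\right) = 93 \left(\frac{13}{3} + \frac{10}{3}\right) = 93 \cdot \frac{23}{3} = 713$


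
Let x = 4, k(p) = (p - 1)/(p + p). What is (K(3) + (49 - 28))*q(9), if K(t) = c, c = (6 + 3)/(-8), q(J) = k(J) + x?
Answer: 265/3 ≈ 88.333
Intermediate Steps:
k(p) = (-1 + p)/(2*p) (k(p) = (-1 + p)/((2*p)) = (-1 + p)*(1/(2*p)) = (-1 + p)/(2*p))
q(J) = 4 + (-1 + J)/(2*J) (q(J) = (-1 + J)/(2*J) + 4 = 4 + (-1 + J)/(2*J))
c = -9/8 (c = 9*(-⅛) = -9/8 ≈ -1.1250)
K(t) = -9/8
(K(3) + (49 - 28))*q(9) = (-9/8 + (49 - 28))*((½)*(-1 + 9*9)/9) = (-9/8 + 21)*((½)*(⅑)*(-1 + 81)) = 159*((½)*(⅑)*80)/8 = (159/8)*(40/9) = 265/3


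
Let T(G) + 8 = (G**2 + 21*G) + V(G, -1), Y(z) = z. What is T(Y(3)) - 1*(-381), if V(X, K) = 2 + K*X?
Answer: 444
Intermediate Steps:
T(G) = -6 + G**2 + 20*G (T(G) = -8 + ((G**2 + 21*G) + (2 - G)) = -8 + (2 + G**2 + 20*G) = -6 + G**2 + 20*G)
T(Y(3)) - 1*(-381) = (-6 + 3**2 + 20*3) - 1*(-381) = (-6 + 9 + 60) + 381 = 63 + 381 = 444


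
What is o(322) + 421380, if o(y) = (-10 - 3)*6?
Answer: 421302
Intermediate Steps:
o(y) = -78 (o(y) = -13*6 = -78)
o(322) + 421380 = -78 + 421380 = 421302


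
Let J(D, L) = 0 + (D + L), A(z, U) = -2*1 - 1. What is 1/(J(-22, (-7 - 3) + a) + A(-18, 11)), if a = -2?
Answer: -1/37 ≈ -0.027027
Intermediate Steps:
A(z, U) = -3 (A(z, U) = -2 - 1 = -3)
J(D, L) = D + L
1/(J(-22, (-7 - 3) + a) + A(-18, 11)) = 1/((-22 + ((-7 - 3) - 2)) - 3) = 1/((-22 + (-10 - 2)) - 3) = 1/((-22 - 12) - 3) = 1/(-34 - 3) = 1/(-37) = -1/37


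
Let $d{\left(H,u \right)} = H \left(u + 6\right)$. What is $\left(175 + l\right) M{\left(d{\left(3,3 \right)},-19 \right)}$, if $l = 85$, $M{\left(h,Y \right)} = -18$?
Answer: $-4680$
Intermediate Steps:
$d{\left(H,u \right)} = H \left(6 + u\right)$
$\left(175 + l\right) M{\left(d{\left(3,3 \right)},-19 \right)} = \left(175 + 85\right) \left(-18\right) = 260 \left(-18\right) = -4680$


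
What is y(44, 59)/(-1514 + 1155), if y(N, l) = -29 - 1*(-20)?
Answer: 9/359 ≈ 0.025070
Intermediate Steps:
y(N, l) = -9 (y(N, l) = -29 + 20 = -9)
y(44, 59)/(-1514 + 1155) = -9/(-1514 + 1155) = -9/(-359) = -9*(-1/359) = 9/359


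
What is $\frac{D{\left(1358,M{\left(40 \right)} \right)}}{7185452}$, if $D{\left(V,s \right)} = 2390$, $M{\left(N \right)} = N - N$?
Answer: $\frac{1195}{3592726} \approx 0.00033262$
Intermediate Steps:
$M{\left(N \right)} = 0$
$\frac{D{\left(1358,M{\left(40 \right)} \right)}}{7185452} = \frac{2390}{7185452} = 2390 \cdot \frac{1}{7185452} = \frac{1195}{3592726}$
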